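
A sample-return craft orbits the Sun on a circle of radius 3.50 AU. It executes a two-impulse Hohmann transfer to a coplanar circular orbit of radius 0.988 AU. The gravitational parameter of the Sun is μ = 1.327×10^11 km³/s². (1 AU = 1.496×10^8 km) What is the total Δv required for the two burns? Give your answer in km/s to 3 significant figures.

In km: r₁ = 3.50 × 1.496×10^8 = 5.236×10^8 km; r₂ = 0.988 × 1.496×10^8 = 1.478048×10^8 km.
Semi-major axis of the transfer orbit: a_t = (5.236×10^8 + 1.478048×10^8)/2 = 3.357024×10^8 km.
Circular speed at r₁: v₁ = √(μ/r₁) = √(1.327×10^11/5.236×10^8) = 15.9197 km/s.
On the transfer ellipse at r₁, vis-viva gives v_a = √[μ(2/r₁ − 1/a_t)] = 10.5634 km/s.
First burn Δv₁ = |v_a − v₁| = 5.356 km/s.
At r₂, v₂ = √(μ/r₂) = 29.96341 km/s.
Transfer-orbit speed at r₂: v_p = √[μ(2/r₂ − 1/a_t)] = 37.42086 km/s.
Second burn Δv₂ = |v₂ − v_p| = 7.457 km/s.
Total Δv = Δv₁ + Δv₂ = 12.81 km/s.

Δv = 12.8 km/s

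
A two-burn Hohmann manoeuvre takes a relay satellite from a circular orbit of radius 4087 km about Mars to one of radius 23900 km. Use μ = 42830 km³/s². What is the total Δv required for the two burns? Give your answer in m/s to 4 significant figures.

Δv = 1609 m/s

Transfer-ellipse semi-major axis a_t = (r₁ + r₂)/2 = (4087 + 23900)/2 = 13993.5 km.
At r₁ the circular-orbit speed is v₁ = √(μ/r₁) = 3.23722 km/s.
On the transfer ellipse at r₁, vis-viva equation gives v_p = √[μ(2/r₁ − 1/a_t)] = 4.23065 km/s.
First burn Δv₁ = |v_p − v₁| = 0.9934 km/s.
At r₂, v₂ = √(μ/r₂) = 1.3387 km/s.
Transfer-orbit speed at r₂: v_a = √[μ(2/r₂ − 1/a_t)] = 0.72346 km/s.
Second burn Δv₂ = |v₂ − v_a| = 0.6152 km/s.
Δv = Δv₁ + Δv₂ = 0.9934 + 0.6152 = 1.609 km/s.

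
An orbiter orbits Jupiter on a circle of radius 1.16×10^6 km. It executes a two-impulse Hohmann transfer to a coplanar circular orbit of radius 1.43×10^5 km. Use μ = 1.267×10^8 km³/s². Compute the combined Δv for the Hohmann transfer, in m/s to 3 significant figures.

Δv = 15500 m/s

The Hohmann ellipse has a_t = (r₁ + r₂)/2 = 6.515×10^5 km.
At r₁ the circular-orbit speed is v₁ = √(μ/r₁) = 10.451 km/s.
Transfer-orbit speed at r₁ (vis-viva): v_a = √[μ(2/r₁ − 1/a_t)] = 4.8963 km/s.
First burn Δv₁ = |v_a − v₁| = 5.555 km/s.
At r₂, v₂ = √(μ/r₂) = 29.766 km/s.
Transfer-orbit speed at r₂: v_p = √[μ(2/r₂ − 1/a_t)] = 39.718 km/s.
Second burn Δv₂ = |v₂ − v_p| = 9.952 km/s.
Δv = Δv₁ + Δv₂ = 5.555 + 9.952 = 15.51 km/s.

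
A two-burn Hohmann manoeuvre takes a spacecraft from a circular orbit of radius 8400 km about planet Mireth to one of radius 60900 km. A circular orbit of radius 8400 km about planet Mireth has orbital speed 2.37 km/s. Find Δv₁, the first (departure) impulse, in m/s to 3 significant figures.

From the circular-orbit relation v² = μ/r at r = 8400 km: μ = v²r = (2.37)² × 8400 = 47182.0 km³/s².
Transfer-ellipse semi-major axis a_t = (r₁ + r₂)/2 = (8400 + 60900)/2 = 34650 km.
On the circular orbit at r = 8400 km, v_c = √(μ/r) = 2.370 km/s.
Vis-viva on the transfer ellipse at r = 8400 km gives v_t = √[μ(2/r − 1/a_t)] = 3.142 km/s.
Δv₁ = |v_t − v_c| = |3.142 − 2.370| = 0.7720 km/s.

Δv₁ = 772 m/s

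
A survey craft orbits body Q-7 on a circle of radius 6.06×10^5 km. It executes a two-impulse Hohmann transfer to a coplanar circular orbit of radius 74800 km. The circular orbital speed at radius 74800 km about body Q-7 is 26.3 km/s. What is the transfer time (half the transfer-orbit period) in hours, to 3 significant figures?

t = 24.1 hours

From the circular-orbit relation v² = μ/r at r = 74800 km: μ = v²r = (26.3)² × 74800 = 5.17384×10^7 km³/s².
The Hohmann ellipse has a_t = (r₁ + r₂)/2 = 3.404×10^5 km.
Half the transfer-orbit period gives t = π√(a_t³/μ) = 86740 s.
Converting: 86740 s ÷ 3600 s/hour = 24.1 hours.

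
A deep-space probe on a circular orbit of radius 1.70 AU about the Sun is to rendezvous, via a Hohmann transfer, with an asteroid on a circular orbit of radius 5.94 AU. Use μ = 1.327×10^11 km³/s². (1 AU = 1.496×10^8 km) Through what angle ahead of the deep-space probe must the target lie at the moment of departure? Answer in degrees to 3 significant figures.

φ = 87.2°

In km: r₁ = 1.70 × 1.496×10^8 = 2.5432×10^8 km; r₂ = 5.94 × 1.496×10^8 = 8.88624×10^8 km.
The Hohmann ellipse has a_t = (r₁ + r₂)/2 = 5.71472×10^8 km.
The half-period of the transfer ellipse is t = π√(a_t³/μ) = 1.17817×10^8 s.
Target angular speed ω₂ = √(μ/r₂³) = 1.37518×10^-8 rad/s.
Angle swept by the target during transfer: ω₂·t = 1.6202 rad = 92.83°.
Arrival is 180° from departure on the ellipse, so φ = 180° − 92.83° = 87.2°.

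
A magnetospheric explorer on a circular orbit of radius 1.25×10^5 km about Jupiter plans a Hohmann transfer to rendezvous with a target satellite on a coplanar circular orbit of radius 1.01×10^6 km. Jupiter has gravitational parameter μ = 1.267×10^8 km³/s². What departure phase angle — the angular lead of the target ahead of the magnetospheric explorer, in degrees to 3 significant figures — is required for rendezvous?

The Hohmann ellipse has a_t = (r₁ + r₂)/2 = 5.675×10^5 km.
The half-period of the transfer ellipse is t = π√(a_t³/μ) = 1.19319×10^5 s.
Target angular speed ω₂ = √(μ/r₂³) = 1.10894×10^-5 rad/s.
Angle swept by the target during transfer: ω₂·t = 1.3232 rad = 75.81°.
The magnetospheric explorer traverses 180° on the transfer ellipse, so the target must lead by 180° − 75.81° = 104°.

φ = 104°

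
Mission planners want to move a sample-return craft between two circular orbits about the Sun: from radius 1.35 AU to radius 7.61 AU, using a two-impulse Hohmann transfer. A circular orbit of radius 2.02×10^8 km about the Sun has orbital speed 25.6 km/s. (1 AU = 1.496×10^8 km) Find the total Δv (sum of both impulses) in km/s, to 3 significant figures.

Δv = 12.6 km/s

From the circular-orbit relation v² = μ/r at r = 2.02×10^8 km: μ = v²r = (25.6)² × 2.02×10^8 = 1.32383×10^11 km³/s².
In km: r₁ = 1.35 × 1.496×10^8 = 2.0196×10^8 km; r₂ = 7.61 × 1.496×10^8 = 1.138456×10^9 km.
The Hohmann ellipse has a_t = (r₁ + r₂)/2 = 6.70208×10^8 km.
At r₁ the circular-orbit speed is v₁ = √(μ/r₁) = 25.6025 km/s.
Transfer-orbit speed at r₁ (v² = μ(2/r − 1/a)): v_p = √[μ(2/r₁ − 1/a_t)] = 33.3685 km/s.
First burn Δv₁ = |v_p − v₁| = 7.766 km/s.
At r₂, v₂ = √(μ/r₂) = 10.7834 km/s.
Transfer-orbit speed at r₂: v_a = √[μ(2/r₂ − 1/a_t)] = 5.91951 km/s.
Second burn Δv₂ = |v₂ − v_a| = 4.864 km/s.
Δv = Δv₁ + Δv₂ = 7.766 + 4.864 = 12.63 km/s.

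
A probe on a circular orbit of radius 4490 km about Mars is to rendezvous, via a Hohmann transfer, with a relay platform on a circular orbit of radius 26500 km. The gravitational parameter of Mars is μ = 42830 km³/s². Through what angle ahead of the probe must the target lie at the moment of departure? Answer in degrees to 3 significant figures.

The Hohmann ellipse has a_t = (r₁ + r₂)/2 = 15495 km.
The half-period of the transfer ellipse is t = π√(a_t³/μ) = 29279.5 s.
Target angular speed ω₂ = √(μ/r₂³) = 4.79739×10^-5 rad/s.
Angle swept by the target during transfer: ω₂·t = 1.4047 rad = 80.48°.
The probe traverses 180° on the transfer ellipse, so the target must lead by 180° − 80.48° = 99.5°.

φ = 99.5°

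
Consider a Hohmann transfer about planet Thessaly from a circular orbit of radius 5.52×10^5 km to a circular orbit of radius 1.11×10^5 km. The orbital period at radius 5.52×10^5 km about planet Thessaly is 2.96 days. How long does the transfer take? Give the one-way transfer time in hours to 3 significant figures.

t = 16.5 hours

From Kepler's third law T² = 4π²r³/μ at r = 5.52×10^5 km, T = 2.96 days = 2.96 × 86400 s = 2.55744×10^5 s: μ = 4π²r³/T² = 1.01523×10^8 km³/s².
Transfer-ellipse semi-major axis a_t = (r₁ + r₂)/2 = (5.520×10^5 + 1.110×10^5)/2 = 3.315×10^5 km.
Half the transfer-orbit period gives t = π√(a_t³/μ) = 59510 s.
Converting: 59510 s ÷ 3600 s/hour = 16.5 hours.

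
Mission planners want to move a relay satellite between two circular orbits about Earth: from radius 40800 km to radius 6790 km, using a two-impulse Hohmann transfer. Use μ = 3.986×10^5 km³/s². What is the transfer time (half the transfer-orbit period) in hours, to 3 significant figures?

t = 5.07 hours

Semi-major axis of the transfer orbit: a_t = (40800 + 6790)/2 = 23795 km.
Transfer time t = π√(a_t³/μ) = π√((23795)³ / 3.986×10^5) = 18260 s.
Converting: 18260 s ÷ 3600 s/hour = 5.07 hours.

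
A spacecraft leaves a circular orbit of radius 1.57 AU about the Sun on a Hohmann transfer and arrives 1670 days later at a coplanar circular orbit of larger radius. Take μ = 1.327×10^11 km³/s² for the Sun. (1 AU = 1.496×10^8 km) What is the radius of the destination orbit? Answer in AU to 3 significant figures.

In km: r₁ = 1.57 × 1.496×10^8 = 2.34872×10^8 km.
Transfer time t = 1670 days = 1.44288×10^8 s, and t = π√(a_t³/μ).
So a_t = (μ t²/π²)^(1/3) = (1.327×10^11 × (1.44288×10^8)² / π²)^(1/3) = 6.5415×10^8 km.
Since a_t = (r₁ + r₂)/2, r₂ = 2a_t − r₁ = 2×6.5415×10^8 − 2.34872×10^8 = 1.073428×10^9 km.
In AU: r₂ = 1.073428×10^9 / 1.496×10^8 = 7.18 AU.

r₂ = 7.18 AU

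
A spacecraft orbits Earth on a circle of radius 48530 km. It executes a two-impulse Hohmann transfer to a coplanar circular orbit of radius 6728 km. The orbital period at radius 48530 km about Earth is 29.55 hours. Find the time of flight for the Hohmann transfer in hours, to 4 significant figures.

From Kepler's third law T² = 4π²r³/μ at r = 48530 km, T = 29.55 hours = 29.55 × 3600 s = 1.0638×10^5 s: μ = 4π²r³/T² = 3.98722×10^5 km³/s².
Semi-major axis of the transfer orbit: a_t = (48530 + 6728)/2 = 27629 km.
Half the transfer-orbit period gives t = π√(a_t³/μ) = 22850 s.
Converting: 22850 s ÷ 3600 s/hour = 6.347 hours.

t = 6.347 hours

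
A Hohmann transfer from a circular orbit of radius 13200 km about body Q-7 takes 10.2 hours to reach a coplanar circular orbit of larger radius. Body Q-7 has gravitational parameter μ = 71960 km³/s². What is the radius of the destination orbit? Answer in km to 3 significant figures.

r₂ = 29600 km

Transfer time t = 10.2 hours = 36720 s, and t = π√(a_t³/μ).
So a_t = (μ t²/π²)^(1/3) = (71960 × (36720)² / π²)^(1/3) = 21422 km.
Since a_t = (r₁ + r₂)/2, r₂ = 2a_t − r₁ = 2×21422 − 13200 = 29644 km.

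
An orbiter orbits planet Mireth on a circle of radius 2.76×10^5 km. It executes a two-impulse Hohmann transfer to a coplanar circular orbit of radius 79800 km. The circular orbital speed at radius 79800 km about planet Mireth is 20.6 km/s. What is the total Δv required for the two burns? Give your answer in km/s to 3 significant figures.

From the circular-orbit relation v² = μ/r at r = 79800 km: μ = v²r = (20.6)² × 79800 = 3.38639×10^7 km³/s².
Transfer-ellipse semi-major axis a_t = (r₁ + r₂)/2 = (2.760×10^5 + 79800)/2 = 1.779×10^5 km.
Circular speed at r₁: v₁ = √(μ/r₁) = √(3.38639×10^7/2.760×10^5) = 11.077 km/s.
Transfer-orbit speed at r₁ (vis-viva equation): v_a = √[μ(2/r₁ − 1/a_t)] = 7.4187 km/s.
First burn Δv₁ = |v_a − v₁| = 3.658 km/s.
Circular speed at r₂: v₂ = √(μ/r₂) = 20.600 km/s.
Transfer-orbit speed at r₂: v_p = √[μ(2/r₂ − 1/a_t)] = 25.659 km/s.
Second burn Δv₂ = |v₂ − v_p| = 5.059 km/s.
Total Δv = Δv₁ + Δv₂ = 8.717 km/s.

Δv = 8.72 km/s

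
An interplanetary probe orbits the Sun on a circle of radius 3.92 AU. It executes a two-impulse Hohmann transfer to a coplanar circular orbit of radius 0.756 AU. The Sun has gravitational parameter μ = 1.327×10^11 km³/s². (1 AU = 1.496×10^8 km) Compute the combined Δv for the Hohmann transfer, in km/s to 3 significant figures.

In km: r₁ = 3.92 × 1.496×10^8 = 5.86432×10^8 km; r₂ = 0.756 × 1.496×10^8 = 1.130976×10^8 km.
The Hohmann ellipse has a_t = (r₁ + r₂)/2 = 3.497648×10^8 km.
At r₁ the circular-orbit speed is v₁ = √(μ/r₁) = 15.043 km/s.
Transfer-orbit speed at r₁ (vis-viva): v_a = √[μ(2/r₁ − 1/a_t)] = 8.5539 km/s.
First burn Δv₁ = |v_a − v₁| = 6.489 km/s.
Circular speed at r₂: v₂ = √(μ/r₂) = 34.25 km/s.
Transfer-orbit speed at r₂: v_p = √[μ(2/r₂ − 1/a_t)] = 44.35 km/s.
Second burn Δv₂ = |v₂ − v_p| = 10.10 km/s.
Δv = Δv₁ + Δv₂ = 6.489 + 10.10 = 16.59 km/s.

Δv = 16.6 km/s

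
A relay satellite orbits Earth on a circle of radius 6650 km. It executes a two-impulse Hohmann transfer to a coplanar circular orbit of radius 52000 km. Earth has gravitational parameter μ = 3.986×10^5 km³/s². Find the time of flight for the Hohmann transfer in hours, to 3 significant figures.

The Hohmann ellipse has a_t = (r₁ + r₂)/2 = 29325 km.
Half the transfer-orbit period gives t = π√(a_t³/μ) = 24990 s.
Converting: 24990 s ÷ 3600 s/hour = 6.94 hours.

t = 6.94 hours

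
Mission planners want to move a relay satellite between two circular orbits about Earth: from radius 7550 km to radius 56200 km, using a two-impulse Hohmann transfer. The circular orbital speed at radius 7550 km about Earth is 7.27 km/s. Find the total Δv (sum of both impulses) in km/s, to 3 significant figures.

Δv = 3.75 km/s

From the circular-orbit relation v² = μ/r at r = 7550 km: μ = v²r = (7.27)² × 7550 = 3.99039×10^5 km³/s².
The Hohmann ellipse has a_t = (r₁ + r₂)/2 = 31875 km.
At r₁ the circular-orbit speed is v₁ = √(μ/r₁) = 7.270 km/s.
Transfer-orbit speed at r₁ (vis-viva equation): v_p = √[μ(2/r₁ − 1/a_t)] = 9.653 km/s.
First burn Δv₁ = |v_p − v₁| = 2.383 km/s.
At r₂, v₂ = √(μ/r₂) = 2.665 km/s.
Transfer-orbit speed at r₂: v_a = √[μ(2/r₂ − 1/a_t)] = 1.297 km/s.
Second burn Δv₂ = |v₂ − v_a| = 1.368 km/s.
Total Δv = Δv₁ + Δv₂ = 3.751 km/s.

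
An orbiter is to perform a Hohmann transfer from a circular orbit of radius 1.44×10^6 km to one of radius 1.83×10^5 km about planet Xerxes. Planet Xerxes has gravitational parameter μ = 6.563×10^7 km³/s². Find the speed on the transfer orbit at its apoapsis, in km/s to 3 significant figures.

v = 3.21 km/s

Transfer-ellipse semi-major axis a_t = (r₁ + r₂)/2 = (1.440×10^6 + 1.830×10^5)/2 = 8.115×10^5 km.
At apoapsis, r = 1.440×10^6 km.
Vis-viva: v = √[μ(2/r − 1/a_t)] = √[6.563×10^7 × (2/1.440×10^6 − 1/8.115×10^5)] = 3.206 km/s.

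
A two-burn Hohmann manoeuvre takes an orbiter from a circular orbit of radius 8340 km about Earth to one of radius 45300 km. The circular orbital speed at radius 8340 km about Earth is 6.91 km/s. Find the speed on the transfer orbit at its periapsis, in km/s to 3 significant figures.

v = 8.98 km/s

From the circular-orbit relation v² = μ/r at r = 8340 km: μ = v²r = (6.91)² × 8340 = 3.98219×10^5 km³/s².
Semi-major axis of the transfer orbit: a_t = (8340 + 45300)/2 = 26820 km.
At periapsis, r = 8340 km.
Vis-viva: v = √[μ(2/r − 1/a_t)] = √[3.98219×10^5 × (2/8340 − 1/26820)] = 8.980 km/s.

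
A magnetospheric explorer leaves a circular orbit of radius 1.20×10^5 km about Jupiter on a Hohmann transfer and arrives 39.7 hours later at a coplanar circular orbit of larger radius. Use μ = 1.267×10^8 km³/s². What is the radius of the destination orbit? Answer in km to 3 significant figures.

r₂ = 1.16×10^6 km

Transfer time t = 39.7 hours = 1.4292×10^5 s, and t = π√(a_t³/μ).
So a_t = (μ t²/π²)^(1/3) = (1.267×10^8 × (1.4292×10^5)² / π²)^(1/3) = 6.4006×10^5 km.
Since a_t = (r₁ + r₂)/2, r₂ = 2a_t − r₁ = 2×6.4006×10^5 − 1.200×10^5 = 1.16012×10^6 km.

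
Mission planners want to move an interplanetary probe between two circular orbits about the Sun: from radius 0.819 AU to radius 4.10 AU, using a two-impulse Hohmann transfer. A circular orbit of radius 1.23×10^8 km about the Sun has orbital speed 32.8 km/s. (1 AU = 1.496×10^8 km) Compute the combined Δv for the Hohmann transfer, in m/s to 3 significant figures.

Δv = 15800 m/s

From the circular-orbit relation v² = μ/r at r = 1.23×10^8 km: μ = v²r = (32.8)² × 1.23×10^8 = 1.32328×10^11 km³/s².
In km: r₁ = 0.819 × 1.496×10^8 = 1.225224×10^8 km; r₂ = 4.10 × 1.496×10^8 = 6.1336×10^8 km.
Transfer-ellipse semi-major axis a_t = (r₁ + r₂)/2 = (1.225224×10^8 + 6.1336×10^8)/2 = 3.679412×10^8 km.
Circular speed at r₁: v₁ = √(μ/r₁) = √(1.32328×10^11/1.225224×10^8) = 32.86387 km/s.
On the transfer ellipse at r₁, v² = μ(2/r − 1/a) gives v_p = √[μ(2/r₁ − 1/a_t)] = 42.43138 km/s.
First burn Δv₁ = |v_p − v₁| = 9.568 km/s.
Circular speed at r₂: v₂ = √(μ/r₂) = 14.688 km/s.
Transfer-orbit speed at r₂: v_a = √[μ(2/r₂ − 1/a_t)] = 8.4759 km/s.
Second burn Δv₂ = |v₂ − v_a| = 6.212 km/s.
Δv = Δv₁ + Δv₂ = 9.568 + 6.212 = 15.78 km/s.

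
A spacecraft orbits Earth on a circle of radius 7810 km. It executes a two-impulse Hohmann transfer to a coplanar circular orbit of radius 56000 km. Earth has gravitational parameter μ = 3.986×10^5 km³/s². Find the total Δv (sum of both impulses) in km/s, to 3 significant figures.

Transfer-ellipse semi-major axis a_t = (r₁ + r₂)/2 = (7810 + 56000)/2 = 31905 km.
Circular speed at r₁: v₁ = √(μ/r₁) = √(3.986×10^5/7810) = 7.144 km/s.
Transfer-orbit speed at r₁ (v² = μ(2/r − 1/a)): v_p = √[μ(2/r₁ − 1/a_t)] = 9.465 km/s.
First burn Δv₁ = |v_p − v₁| = 2.321 km/s.
At r₂, v₂ = √(μ/r₂) = 2.668 km/s.
Transfer-orbit speed at r₂: v_a = √[μ(2/r₂ − 1/a_t)] = 1.320 km/s.
Second burn Δv₂ = |v₂ − v_a| = 1.348 km/s.
Total Δv = Δv₁ + Δv₂ = 3.669 km/s.

Δv = 3.67 km/s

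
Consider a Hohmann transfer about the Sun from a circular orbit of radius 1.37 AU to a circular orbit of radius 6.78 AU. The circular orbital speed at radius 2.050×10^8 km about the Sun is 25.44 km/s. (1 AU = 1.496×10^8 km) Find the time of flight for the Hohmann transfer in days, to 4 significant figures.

t = 1503 days

From the circular-orbit relation v² = μ/r at r = 2.050×10^8 km: μ = v²r = (25.44)² × 2.050×10^8 = 1.32675×10^11 km³/s².
In km: r₁ = 1.37 × 1.496×10^8 = 2.04952×10^8 km; r₂ = 6.78 × 1.496×10^8 = 1.014288×10^9 km.
The Hohmann ellipse has a_t = (r₁ + r₂)/2 = 6.0962×10^8 km.
By Kepler's third law the transfer-orbit period is T = 2π√(a_t³/μ), so t = T/2 = 1.2982×10^8 s.
Converting: 1.2982×10^8 s ÷ 86400 s/day = 1503 days.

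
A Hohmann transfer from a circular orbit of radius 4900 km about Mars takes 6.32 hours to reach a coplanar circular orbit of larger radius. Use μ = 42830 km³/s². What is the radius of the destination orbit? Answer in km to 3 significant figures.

r₂ = 21300 km

Transfer time t = 6.32 hours = 22752 s, and t = π√(a_t³/μ).
So a_t = (μ t²/π²)^(1/3) = (42830 × (22752)² / π²)^(1/3) = 13097 km.
Since a_t = (r₁ + r₂)/2, r₂ = 2a_t − r₁ = 2×13097 − 4900 = 21294 km.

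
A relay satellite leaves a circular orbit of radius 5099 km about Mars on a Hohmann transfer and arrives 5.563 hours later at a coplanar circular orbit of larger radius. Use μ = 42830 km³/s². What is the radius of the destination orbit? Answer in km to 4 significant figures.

r₂ = 18960 km

Transfer time t = 5.563 hours = 20026.8 s, and t = π√(a_t³/μ).
So a_t = (μ t²/π²)^(1/3) = (42830 × (20026.8)² / π²)^(1/3) = 12029 km.
Since a_t = (r₁ + r₂)/2, r₂ = 2a_t − r₁ = 2×12029 − 5099 = 18959 km.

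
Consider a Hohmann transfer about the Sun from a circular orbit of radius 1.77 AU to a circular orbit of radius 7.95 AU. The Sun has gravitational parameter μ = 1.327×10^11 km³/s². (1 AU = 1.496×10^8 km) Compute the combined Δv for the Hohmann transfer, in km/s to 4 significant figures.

Δv = 10.43 km/s

In km: r₁ = 1.77 × 1.496×10^8 = 2.64792×10^8 km; r₂ = 7.95 × 1.496×10^8 = 1.18932×10^9 km.
The Hohmann ellipse has a_t = (r₁ + r₂)/2 = 7.27056×10^8 km.
At r₁ the circular-orbit speed is v₁ = √(μ/r₁) = 22.38634 km/s.
On the transfer ellipse at r₁, v² = μ(2/r − 1/a) gives v_p = √[μ(2/r₁ − 1/a_t)] = 28.63179 km/s.
First burn Δv₁ = |v_p − v₁| = 6.245 km/s.
At r₂, v₂ = √(μ/r₂) = 10.563 km/s.
Transfer-orbit speed at r₂: v_a = √[μ(2/r₂ − 1/a_t)] = 6.3746 km/s.
Second burn Δv₂ = |v₂ − v_a| = 4.188 km/s.
Δv = Δv₁ + Δv₂ = 6.245 + 4.188 = 10.43 km/s.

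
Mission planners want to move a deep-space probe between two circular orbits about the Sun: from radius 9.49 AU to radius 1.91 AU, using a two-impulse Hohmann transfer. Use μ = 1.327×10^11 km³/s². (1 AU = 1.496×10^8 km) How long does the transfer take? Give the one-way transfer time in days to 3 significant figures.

t = 2490 days

In km: r₁ = 9.49 × 1.496×10^8 = 1.419704×10^9 km; r₂ = 1.91 × 1.496×10^8 = 2.85736×10^8 km.
The Hohmann ellipse has a_t = (r₁ + r₂)/2 = 8.5272×10^8 km.
By Kepler's third law the transfer-orbit period is T = 2π√(a_t³/μ), so t = T/2 = 2.1475×10^8 s.
Converting: 2.1475×10^8 s ÷ 86400 s/day = 2490 days.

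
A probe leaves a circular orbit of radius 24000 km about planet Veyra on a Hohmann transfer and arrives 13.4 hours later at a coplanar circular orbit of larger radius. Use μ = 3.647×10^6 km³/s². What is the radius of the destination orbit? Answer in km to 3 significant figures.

Transfer time t = 13.4 hours = 48240 s, and t = π√(a_t³/μ).
So a_t = (μ t²/π²)^(1/3) = (3.647×10^6 × (48240)² / π²)^(1/3) = 95093 km.
Since a_t = (r₁ + r₂)/2, r₂ = 2a_t − r₁ = 2×95093 − 24000 = 1.66186×10^5 km.

r₂ = 1.66×10^5 km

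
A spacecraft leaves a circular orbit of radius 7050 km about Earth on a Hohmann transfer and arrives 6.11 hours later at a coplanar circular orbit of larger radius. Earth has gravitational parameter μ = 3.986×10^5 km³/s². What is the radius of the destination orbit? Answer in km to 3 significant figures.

r₂ = 46800 km

Transfer time t = 6.11 hours = 21996 s, and t = π√(a_t³/μ).
So a_t = (μ t²/π²)^(1/3) = (3.986×10^5 × (21996)² / π²)^(1/3) = 26934 km.
Since a_t = (r₁ + r₂)/2, r₂ = 2a_t − r₁ = 2×26934 − 7050 = 46818 km.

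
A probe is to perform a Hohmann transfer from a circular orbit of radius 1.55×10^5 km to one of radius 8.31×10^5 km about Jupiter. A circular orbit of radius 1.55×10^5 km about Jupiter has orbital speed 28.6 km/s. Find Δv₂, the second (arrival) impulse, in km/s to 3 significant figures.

Δv₂ = 5.43 km/s

From the circular-orbit relation v² = μ/r at r = 1.55×10^5 km: μ = v²r = (28.6)² × 1.55×10^5 = 1.26784×10^8 km³/s².
Semi-major axis of the transfer orbit: a_t = (1.550×10^5 + 8.310×10^5)/2 = 4.930×10^5 km.
On the circular orbit at r = 8.310×10^5 km, v_c = √(μ/r) = 12.352 km/s.
Transfer-orbit speed at the same r (vis-viva, a = a_t): v_t = √[μ(2/r − 1/a_t)] = 6.9259 km/s.
Δv₂ = |v_t − v_c| = |6.9259 − 12.352| = 5.426 km/s.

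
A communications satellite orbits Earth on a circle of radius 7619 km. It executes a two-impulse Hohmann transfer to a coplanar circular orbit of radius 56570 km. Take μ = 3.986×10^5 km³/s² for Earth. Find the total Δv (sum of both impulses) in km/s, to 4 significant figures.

Δv = 3.731 km/s

Transfer-ellipse semi-major axis a_t = (r₁ + r₂)/2 = (7619 + 56570)/2 = 32094.5 km.
Circular speed at r₁: v₁ = √(μ/r₁) = √(3.986×10^5/7619) = 7.233 km/s.
On the transfer ellipse at r₁, vis-viva equation gives v_p = √[μ(2/r₁ − 1/a_t)] = 9.603 km/s.
First burn Δv₁ = |v_p − v₁| = 2.370 km/s.
At r₂, v₂ = √(μ/r₂) = 2.654 km/s.
Transfer-orbit speed at r₂: v_a = √[μ(2/r₂ − 1/a_t)] = 1.293 km/s.
Second burn Δv₂ = |v₂ − v_a| = 1.361 km/s.
Δv = Δv₁ + Δv₂ = 2.370 + 1.361 = 3.731 km/s.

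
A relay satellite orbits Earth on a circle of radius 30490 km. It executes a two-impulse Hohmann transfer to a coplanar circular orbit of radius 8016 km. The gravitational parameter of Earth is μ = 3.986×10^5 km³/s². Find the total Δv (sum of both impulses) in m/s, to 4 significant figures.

Δv = 3105 m/s

The Hohmann ellipse has a_t = (r₁ + r₂)/2 = 19253 km.
At r₁ the circular-orbit speed is v₁ = √(μ/r₁) = 3.616 km/s.
Transfer-orbit speed at r₁ (vis-viva equation): v_a = √[μ(2/r₁ − 1/a_t)] = 2.333 km/s.
First burn Δv₁ = |v_a − v₁| = 1.283 km/s.
At r₂, v₂ = √(μ/r₂) = 7.052 km/s.
Transfer-orbit speed at r₂: v_p = √[μ(2/r₂ − 1/a_t)] = 8.874 km/s.
Second burn Δv₂ = |v₂ − v_p| = 1.822 km/s.
Δv = Δv₁ + Δv₂ = 1.283 + 1.822 = 3.105 km/s.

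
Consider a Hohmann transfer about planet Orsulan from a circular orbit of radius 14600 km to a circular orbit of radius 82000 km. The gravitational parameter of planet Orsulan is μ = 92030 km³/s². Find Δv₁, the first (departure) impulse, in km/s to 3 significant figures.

Δv₁ = 0.761 km/s

Transfer-ellipse semi-major axis a_t = (r₁ + r₂)/2 = (14600 + 82000)/2 = 48300 km.
Circular speed at r = 14600 km: v_c = √(μ/r) = 2.5107 km/s.
Vis-viva on the transfer ellipse at r = 14600 km gives v_t = √[μ(2/r − 1/a_t)] = 3.2713 km/s.
Δv₁ = |v_t − v_c| = |3.2713 − 2.5107| = 0.7606 km/s.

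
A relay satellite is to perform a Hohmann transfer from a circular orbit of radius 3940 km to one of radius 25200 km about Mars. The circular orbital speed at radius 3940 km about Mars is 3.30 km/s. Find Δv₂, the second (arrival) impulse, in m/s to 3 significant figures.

Δv₂ = 626 m/s

From the circular-orbit relation v² = μ/r at r = 3940 km: μ = v²r = (3.30)² × 3940 = 42906.6 km³/s².
Semi-major axis of the transfer orbit: a_t = (3940 + 25200)/2 = 14570 km.
Circular speed at r = 25200 km: v_c = √(μ/r) = 1.30485 km/s.
Vis-viva on the transfer ellipse at r = 25200 km gives v_t = √[μ(2/r − 1/a_t)] = 0.678547 km/s.
Δv₂ = |v_t − v_c| = |0.678547 − 1.30485| = 0.6263 km/s.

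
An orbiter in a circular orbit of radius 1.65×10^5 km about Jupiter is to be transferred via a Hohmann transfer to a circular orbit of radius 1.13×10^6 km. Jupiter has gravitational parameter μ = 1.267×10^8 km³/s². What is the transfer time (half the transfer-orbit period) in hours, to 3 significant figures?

t = 40.4 hours

The Hohmann ellipse has a_t = (r₁ + r₂)/2 = 6.475×10^5 km.
Transfer time t = π√(a_t³/μ) = π√((6.475×10^5)³ / 1.267×10^8) = 1.454×10^5 s.
Converting: 1.454×10^5 s ÷ 3600 s/hour = 40.4 hours.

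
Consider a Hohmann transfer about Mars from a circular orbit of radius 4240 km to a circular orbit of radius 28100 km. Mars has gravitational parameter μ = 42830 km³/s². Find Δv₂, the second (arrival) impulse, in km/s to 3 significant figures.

Δv₂ = 0.602 km/s

Transfer-ellipse semi-major axis a_t = (r₁ + r₂)/2 = (4240 + 28100)/2 = 16170 km.
Circular speed at r = 28100 km: v_c = √(μ/r) = 1.2346 km/s.
Vis-viva on the transfer ellipse at r = 28100 km gives v_t = √[μ(2/r − 1/a_t)] = 0.63219 km/s.
Δv₂ = |v_t − v_c| = |0.63219 − 1.2346| = 0.6024 km/s.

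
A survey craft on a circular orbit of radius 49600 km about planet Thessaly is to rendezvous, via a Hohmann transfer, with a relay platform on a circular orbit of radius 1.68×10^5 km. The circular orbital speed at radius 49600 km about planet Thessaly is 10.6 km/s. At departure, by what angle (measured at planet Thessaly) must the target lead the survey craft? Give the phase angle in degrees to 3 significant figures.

From the circular-orbit relation v² = μ/r at r = 49600 km: μ = v²r = (10.6)² × 49600 = 5.57306×10^6 km³/s².
Semi-major axis of the transfer orbit: a_t = (49600 + 1.680×10^5)/2 = 1.088×10^5 km.
The half-period of the transfer ellipse is t = π√(a_t³/μ) = 47758 s.
Target angular speed ω₂ = √(μ/r₂³) = 3.4283×10^-5 rad/s.
Angle swept by the target during transfer: ω₂·t = 1.6373 rad = 93.81°.
The survey craft traverses 180° on the transfer ellipse, so the target must lead by 180° − 93.81° = 86.2°.

φ = 86.2°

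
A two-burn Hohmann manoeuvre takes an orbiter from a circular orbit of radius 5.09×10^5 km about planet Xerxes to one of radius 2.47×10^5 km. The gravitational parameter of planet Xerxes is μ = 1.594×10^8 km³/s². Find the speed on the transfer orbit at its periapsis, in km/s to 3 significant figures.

Semi-major axis of the transfer orbit: a_t = (5.090×10^5 + 2.470×10^5)/2 = 3.780×10^5 km.
The periapsis of the transfer ellipse is at r = 2.470×10^5 km.
From the vis-viva equation, v = √[μ(2/r − 1/a_t)] = 29.48 km/s.

v = 29.5 km/s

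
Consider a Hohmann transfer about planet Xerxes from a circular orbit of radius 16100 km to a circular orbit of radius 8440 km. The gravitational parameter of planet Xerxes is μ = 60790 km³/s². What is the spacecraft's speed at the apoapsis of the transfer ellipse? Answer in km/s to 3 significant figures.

Transfer-ellipse semi-major axis a_t = (r₁ + r₂)/2 = (16100 + 8440)/2 = 12270 km.
At apoapsis, r = 16100 km.
From the vis-viva equation, v = √[μ(2/r − 1/a_t)] = 1.612 km/s.

v = 1.61 km/s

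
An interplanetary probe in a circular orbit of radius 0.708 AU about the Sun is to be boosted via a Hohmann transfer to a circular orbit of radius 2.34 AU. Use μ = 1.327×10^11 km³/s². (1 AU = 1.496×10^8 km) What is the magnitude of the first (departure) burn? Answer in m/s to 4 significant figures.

Δv₁ = 8464 m/s

In km: r₁ = 0.708 × 1.496×10^8 = 1.059168×10^8 km; r₂ = 2.34 × 1.496×10^8 = 3.50064×10^8 km.
Semi-major axis of the transfer orbit: a_t = (1.059168×10^8 + 3.50064×10^8)/2 = 2.279904×10^8 km.
On the circular orbit at r = 1.059168×10^8 km, v_c = √(μ/r) = 35.396 km/s.
Vis-viva on the transfer ellipse at r = 1.059168×10^8 km gives v_t = √[μ(2/r − 1/a_t)] = 43.860 km/s.
Δv₁ = |v_t − v_c| = |43.860 − 35.396| = 8.464 km/s.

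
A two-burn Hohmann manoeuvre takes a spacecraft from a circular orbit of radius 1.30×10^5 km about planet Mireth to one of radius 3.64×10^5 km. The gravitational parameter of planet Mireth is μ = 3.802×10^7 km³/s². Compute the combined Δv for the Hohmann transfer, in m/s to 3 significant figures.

Transfer-ellipse semi-major axis a_t = (r₁ + r₂)/2 = (1.300×10^5 + 3.640×10^5)/2 = 2.470×10^5 km.
Circular speed at r₁: v₁ = √(μ/r₁) = √(3.802×10^7/1.300×10^5) = 17.1015 km/s.
Transfer-orbit speed at r₁ (vis-viva equation): v_p = √[μ(2/r₁ − 1/a_t)] = 20.7604 km/s.
First burn Δv₁ = |v_p − v₁| = 3.659 km/s.
Circular speed at r₂: v₂ = √(μ/r₂) = 10.22 km/s.
Transfer-orbit speed at r₂: v_a = √[μ(2/r₂ − 1/a_t)] = 7.414 km/s.
Second burn Δv₂ = |v₂ − v_a| = 2.806 km/s.
Total Δv = Δv₁ + Δv₂ = 6.465 km/s.

Δv = 6460 m/s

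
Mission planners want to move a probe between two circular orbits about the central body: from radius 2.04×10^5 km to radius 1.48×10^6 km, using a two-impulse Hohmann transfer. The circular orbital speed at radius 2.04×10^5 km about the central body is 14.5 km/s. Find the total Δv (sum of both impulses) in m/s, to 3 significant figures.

Δv = 7460 m/s

From the circular-orbit relation v² = μ/r at r = 2.04×10^5 km: μ = v²r = (14.5)² × 2.04×10^5 = 4.28910×10^7 km³/s².
The Hohmann ellipse has a_t = (r₁ + r₂)/2 = 8.420×10^5 km.
Circular speed at r₁: v₁ = √(μ/r₁) = √(4.28910×10^7/2.040×10^5) = 14.500 km/s.
Transfer-orbit speed at r₁ (vis-viva equation): v_p = √[μ(2/r₁ − 1/a_t)] = 19.224 km/s.
First burn Δv₁ = |v_p − v₁| = 4.724 km/s.
Circular speed at r₂: v₂ = √(μ/r₂) = 5.38335 km/s.
Transfer-orbit speed at r₂: v_a = √[μ(2/r₂ − 1/a_t)] = 2.64979 km/s.
Second burn Δv₂ = |v₂ − v_a| = 2.734 km/s.
Δv = Δv₁ + Δv₂ = 4.724 + 2.734 = 7.458 km/s.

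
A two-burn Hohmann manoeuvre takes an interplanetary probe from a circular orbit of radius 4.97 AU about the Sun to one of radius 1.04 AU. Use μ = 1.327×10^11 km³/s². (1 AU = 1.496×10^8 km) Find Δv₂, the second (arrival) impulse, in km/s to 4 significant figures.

In km: r₁ = 4.97 × 1.496×10^8 = 7.43512×10^8 km; r₂ = 1.04 × 1.496×10^8 = 1.55584×10^8 km.
Semi-major axis of the transfer orbit: a_t = (7.43512×10^8 + 1.55584×10^8)/2 = 4.49548×10^8 km.
On the circular orbit at r = 1.55584×10^8 km, v_c = √(μ/r) = 29.205 km/s.
Vis-viva on the transfer ellipse at r = 1.55584×10^8 km gives v_t = √[μ(2/r − 1/a_t)] = 37.559 km/s.
Δv₂ = |v_t − v_c| = |37.559 − 29.205| = 8.354 km/s.

Δv₂ = 8.354 km/s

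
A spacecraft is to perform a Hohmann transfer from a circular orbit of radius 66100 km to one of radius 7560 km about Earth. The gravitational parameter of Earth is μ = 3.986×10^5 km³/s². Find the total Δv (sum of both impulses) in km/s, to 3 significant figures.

Semi-major axis of the transfer orbit: a_t = (66100 + 7560)/2 = 36830 km.
At r₁ the circular-orbit speed is v₁ = √(μ/r₁) = 2.4557 km/s.
Transfer-orbit speed at r₁ (v² = μ(2/r − 1/a)): v_a = √[μ(2/r₁ − 1/a_t)] = 1.1126 km/s.
First burn Δv₁ = |v_a − v₁| = 1.3431 km/s.
Circular speed at r₂: v₂ = √(μ/r₂) = 7.261189 km/s.
Transfer-orbit speed at r₂: v_p = √[μ(2/r₂ − 1/a_t)] = 9.727643 km/s.
Second burn Δv₂ = |v₂ − v_p| = 2.4665 km/s.
Δv = Δv₁ + Δv₂ = 1.3431 + 2.4665 = 3.810 km/s.

Δv = 3.81 km/s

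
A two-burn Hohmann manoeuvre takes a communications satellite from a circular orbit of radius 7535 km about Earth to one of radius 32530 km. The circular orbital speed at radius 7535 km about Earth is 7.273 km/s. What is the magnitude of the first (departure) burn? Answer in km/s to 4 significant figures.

Δv₁ = 1.995 km/s

From the circular-orbit relation v² = μ/r at r = 7535 km: μ = v²r = (7.273)² × 7535 = 3.98575×10^5 km³/s².
Transfer-ellipse semi-major axis a_t = (r₁ + r₂)/2 = (7535 + 32530)/2 = 20032.5 km.
Circular speed at r = 7535 km: v_c = √(μ/r) = 7.273 km/s.
Vis-viva on the transfer ellipse at r = 7535 km gives v_t = √[μ(2/r − 1/a_t)] = 9.268 km/s.
Δv₁ = |v_t − v_c| = |9.268 − 7.273| = 1.995 km/s.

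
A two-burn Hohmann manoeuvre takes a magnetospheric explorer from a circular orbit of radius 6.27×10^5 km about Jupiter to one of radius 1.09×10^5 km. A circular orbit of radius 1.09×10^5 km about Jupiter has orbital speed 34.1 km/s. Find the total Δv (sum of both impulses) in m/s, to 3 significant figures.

From the circular-orbit relation v² = μ/r at r = 1.09×10^5 km: μ = v²r = (34.1)² × 1.09×10^5 = 1.26746×10^8 km³/s².
The Hohmann ellipse has a_t = (r₁ + r₂)/2 = 3.680×10^5 km.
At r₁ the circular-orbit speed is v₁ = √(μ/r₁) = 14.218 km/s.
Transfer-orbit speed at r₁ (v² = μ(2/r − 1/a)): v_a = √[μ(2/r₁ − 1/a_t)] = 7.7379 km/s.
First burn Δv₁ = |v_a − v₁| = 6.480 km/s.
Circular speed at r₂: v₂ = √(μ/r₂) = 34.10 km/s.
Transfer-orbit speed at r₂: v_p = √[μ(2/r₂ − 1/a_t)] = 44.51 km/s.
Second burn Δv₂ = |v₂ − v_p| = 10.41 km/s.
Total Δv = Δv₁ + Δv₂ = 16.89 km/s.

Δv = 16900 m/s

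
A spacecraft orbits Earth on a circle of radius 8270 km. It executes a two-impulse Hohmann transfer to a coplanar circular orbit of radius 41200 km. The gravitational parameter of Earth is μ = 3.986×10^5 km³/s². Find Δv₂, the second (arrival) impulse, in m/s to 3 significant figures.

Transfer-ellipse semi-major axis a_t = (r₁ + r₂)/2 = (8270 + 41200)/2 = 24735 km.
Circular speed at r = 41200 km: v_c = √(μ/r) = 3.1104 km/s.
Vis-viva on the transfer ellipse at r = 41200 km gives v_t = √[μ(2/r − 1/a_t)] = 1.7985 km/s.
Δv₂ = |v_t − v_c| = |1.7985 − 3.1104| = 1.312 km/s.

Δv₂ = 1310 m/s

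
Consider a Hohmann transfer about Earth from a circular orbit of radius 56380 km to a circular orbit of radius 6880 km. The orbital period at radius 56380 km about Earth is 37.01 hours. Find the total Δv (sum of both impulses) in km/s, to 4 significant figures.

Δv = 3.969 km/s

From Kepler's third law T² = 4π²r³/μ at r = 56380 km, T = 37.01 hours = 37.01 × 3600 s = 1.33236×10^5 s: μ = 4π²r³/T² = 3.98558×10^5 km³/s².
The Hohmann ellipse has a_t = (r₁ + r₂)/2 = 31630 km.
Circular speed at r₁: v₁ = √(μ/r₁) = √(3.98558×10^5/56380) = 2.659 km/s.
On the transfer ellipse at r₁, vis-viva gives v_a = √[μ(2/r₁ − 1/a_t)] = 1.240 km/s.
First burn Δv₁ = |v_a − v₁| = 1.419 km/s.
Circular speed at r₂: v₂ = √(μ/r₂) = 7.611174 km/s.
Transfer-orbit speed at r₂: v_p = √[μ(2/r₂ − 1/a_t)] = 10.16166 km/s.
Second burn Δv₂ = |v₂ − v_p| = 2.550 km/s.
Δv = Δv₁ + Δv₂ = 1.419 + 2.550 = 3.969 km/s.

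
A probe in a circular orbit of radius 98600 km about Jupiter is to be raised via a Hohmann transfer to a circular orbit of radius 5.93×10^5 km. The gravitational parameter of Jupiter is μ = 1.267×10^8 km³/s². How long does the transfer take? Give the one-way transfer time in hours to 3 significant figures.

Transfer-ellipse semi-major axis a_t = (r₁ + r₂)/2 = (98600 + 5.930×10^5)/2 = 3.458×10^5 km.
Half the transfer-orbit period gives t = π√(a_t³/μ) = 56750 s.
Converting: 56750 s ÷ 3600 s/hour = 15.8 hours.

t = 15.8 hours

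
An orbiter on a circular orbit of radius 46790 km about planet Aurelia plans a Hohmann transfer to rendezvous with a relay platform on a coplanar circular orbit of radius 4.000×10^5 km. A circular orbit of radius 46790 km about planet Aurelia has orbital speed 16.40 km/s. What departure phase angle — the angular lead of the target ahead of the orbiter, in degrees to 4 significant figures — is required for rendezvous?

φ = 104.9°

From the circular-orbit relation v² = μ/r at r = 46790 km: μ = v²r = (16.40)² × 46790 = 1.25846×10^7 km³/s².
The Hohmann ellipse has a_t = (r₁ + r₂)/2 = 2.23395×10^5 km.
Transfer time t = π√(a_t³/μ) = 93506 s.
Target angular speed ω₂ = √(μ/r₂³) = 1.4023×10^-5 rad/s.
Angle swept by the target during transfer: ω₂·t = 1.3112 rad = 75.13°.
Arrival is 180° from departure on the ellipse, so φ = 180° − 75.13° = 104.9°.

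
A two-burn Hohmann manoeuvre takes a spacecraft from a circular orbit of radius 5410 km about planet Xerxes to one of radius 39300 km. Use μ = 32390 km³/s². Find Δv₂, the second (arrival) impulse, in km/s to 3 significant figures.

Δv₂ = 0.461 km/s

Transfer-ellipse semi-major axis a_t = (r₁ + r₂)/2 = (5410 + 39300)/2 = 22355 km.
Circular speed at r = 39300 km: v_c = √(μ/r) = 0.9078 km/s.
Transfer-orbit speed at the same r (vis-viva, a = a_t): v_t = √[μ(2/r − 1/a_t)] = 0.4466 km/s.
Δv₂ = |v_t − v_c| = |0.4466 − 0.9078| = 0.4612 km/s.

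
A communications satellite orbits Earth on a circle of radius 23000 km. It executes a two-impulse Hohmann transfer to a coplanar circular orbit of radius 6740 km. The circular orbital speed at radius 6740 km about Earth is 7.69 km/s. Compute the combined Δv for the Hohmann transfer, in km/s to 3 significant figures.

From the circular-orbit relation v² = μ/r at r = 6740 km: μ = v²r = (7.69)² × 6740 = 3.98577×10^5 km³/s².
Transfer-ellipse semi-major axis a_t = (r₁ + r₂)/2 = (23000 + 6740)/2 = 14870 km.
Circular speed at r₁: v₁ = √(μ/r₁) = √(3.98577×10^5/23000) = 4.163 km/s.
On the transfer ellipse at r₁, vis-viva gives v_a = √[μ(2/r₁ − 1/a_t)] = 2.803 km/s.
First burn Δv₁ = |v_a − v₁| = 1.360 km/s.
At r₂, v₂ = √(μ/r₂) = 7.690 km/s.
Transfer-orbit speed at r₂: v_p = √[μ(2/r₂ − 1/a_t)] = 9.564 km/s.
Second burn Δv₂ = |v₂ − v_p| = 1.874 km/s.
Total Δv = Δv₁ + Δv₂ = 3.234 km/s.

Δv = 3.23 km/s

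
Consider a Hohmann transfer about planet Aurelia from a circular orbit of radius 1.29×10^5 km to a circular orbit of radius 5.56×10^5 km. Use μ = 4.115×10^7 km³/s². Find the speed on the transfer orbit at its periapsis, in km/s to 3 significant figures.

Semi-major axis of the transfer orbit: a_t = (1.290×10^5 + 5.560×10^5)/2 = 3.425×10^5 km.
At periapsis, r = 1.290×10^5 km.
From the vis-viva equation, v = √[μ(2/r − 1/a_t)] = 22.76 km/s.

v = 22.8 km/s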